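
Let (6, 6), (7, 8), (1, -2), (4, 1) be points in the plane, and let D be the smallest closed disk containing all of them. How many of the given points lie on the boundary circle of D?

2

The farthest pair is (7, 8)–(1, -2) with squared distance 136. The circle on this segment as diameter has centre (4, 3) and r² = 136/4 = 34.
Check (6, 6): distance² to centre = 13 ≤ 34, so it lies inside.
All remaining points lie in this disk, and no smaller disk contains both endpoints, so this is the minimum enclosing circle.
The points at distance exactly r from the centre are (7, 8), (1, -2) — 2 points.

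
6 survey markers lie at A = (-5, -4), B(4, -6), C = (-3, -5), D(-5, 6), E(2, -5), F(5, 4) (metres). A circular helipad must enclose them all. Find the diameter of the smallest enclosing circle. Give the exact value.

The minimum enclosing circle of a finite set is fixed by two of the points (as a diameter) or three (as a circumcircle).
The farthest pair is B–D with squared distance 225. The circle on this segment as diameter has centre (-0.5, 0) and r² = 225/4 = 56.25.
Check A: distance² to centre = 36.25 ≤ 56.25, so it lies inside.
All remaining points lie in this disk, and no smaller disk contains both endpoints, so this is the minimum enclosing circle.
Diameter = 2r = 2√(56.25) = 15.

15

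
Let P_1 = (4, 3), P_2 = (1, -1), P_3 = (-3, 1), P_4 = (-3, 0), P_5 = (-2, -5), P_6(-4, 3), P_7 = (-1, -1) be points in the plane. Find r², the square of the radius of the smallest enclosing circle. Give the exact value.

The minimum enclosing circle is determined by three boundary points: P_1, P_5, P_6.
Their circumcentre is (0, -0.25) with r² = 26.5625.
The farthest remaining point P_3 is at distance² 10.5625 ≤ 26.5625.

26.5625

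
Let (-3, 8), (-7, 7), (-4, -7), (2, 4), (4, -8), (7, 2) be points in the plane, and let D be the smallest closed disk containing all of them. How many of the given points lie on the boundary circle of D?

2

By Welzl's lemma the MEC is supported by two points (diametrically opposite) or three points (on a circumcircle).
The farthest pair is (-7, 7)–(4, -8) with squared distance 346. The circle on this segment as diameter has centre (-1.5, -0.5) and r² = 346/4 = 86.5.
Check (-3, 8): distance² to centre = 74.5 ≤ 86.5, so it lies inside.
All remaining points lie in this disk, and no smaller disk contains both endpoints, so this is the minimum enclosing circle.
The points at distance exactly r from the centre are (-7, 7), (4, -8) — 2 points.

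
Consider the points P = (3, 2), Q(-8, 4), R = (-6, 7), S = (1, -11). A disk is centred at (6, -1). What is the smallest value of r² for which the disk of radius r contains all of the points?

221

The required radius is the distance from (6, -1) to the farthest point.
Squared distances: 18, 221, 208, 125.
Maximum is 221, attained at Q.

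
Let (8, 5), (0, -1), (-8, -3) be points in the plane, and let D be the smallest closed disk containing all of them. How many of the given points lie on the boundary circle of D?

Call the three points A, B, C in the order given.
Side lengths²: AB² = 100, AC² = 320, BC² = 68.
Since AC² = 320 ≥ 100 + 68 = 168, the angle opposite AC is not acute, so the smallest enclosing circle has AC as diameter.
Centre = midpoint of AC = (0, 1), r² = 320/4 = 80.
The points at distance exactly r from the centre are (8, 5), (-8, -3) — 2 points.

2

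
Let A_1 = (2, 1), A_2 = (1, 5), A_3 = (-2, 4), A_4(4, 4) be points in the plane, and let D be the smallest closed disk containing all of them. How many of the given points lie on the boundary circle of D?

The minimum enclosing circle of a finite set is fixed by two of the points (as a diameter) or three (as a circumcircle).
The minimum enclosing circle is determined by three boundary points: A_1, A_3, A_4.
Their circumcentre is (1, 23/6) with r² = 325/36.
The farthest remaining point A_2 is at distance² 49/36 ≤ 325/36.
The points at distance exactly r from the centre are A_1, A_3, A_4 — 3 points.

3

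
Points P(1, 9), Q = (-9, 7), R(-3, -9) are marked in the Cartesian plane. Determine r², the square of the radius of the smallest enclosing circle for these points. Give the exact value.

161330/1849

Side lengths²: PQ² = 104, PR² = 340, QR² = 292.
Since PR² = 340 < 292 + 104 = 396, the triangle is acute, so the smallest enclosing circle is the circumcircle.
Circumcentre = (-106/43, 14/43), r² = 161330/1849.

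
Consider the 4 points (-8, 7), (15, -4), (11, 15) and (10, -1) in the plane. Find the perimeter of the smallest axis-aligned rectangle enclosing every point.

84

Width = max x − min x = 15 − (-8) = 23.
Height = max y − min y = 15 − (-4) = 19.
Perimeter = 2(23 + 19) = 84.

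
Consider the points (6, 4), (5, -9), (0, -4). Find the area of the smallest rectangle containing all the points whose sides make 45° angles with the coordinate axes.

In coordinates u = x + y, v = x − y the rectangle is axis-aligned; the map (x,y)→(u,v) scales areas by 2.
u-values: 10, -4, -4; range = 10 − (-4) = 14.
v-values: 2, 14, 4; range = 14 − 2 = 12.
Area = (14 × 12) / 2 = 84.

84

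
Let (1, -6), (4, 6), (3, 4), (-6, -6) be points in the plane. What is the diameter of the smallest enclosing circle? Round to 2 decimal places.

A smallest enclosing disk is always determined by at most three of the input points on its boundary.
The farthest pair is (4, 6)–(-6, -6) with squared distance 244. The circle on this segment as diameter has centre (-1, 0) and r² = 244/4 = 61.
Check (1, -6): distance² to centre = 40 ≤ 61, so it lies inside.
All remaining points lie in this disk, and no smaller disk contains both endpoints, so this is the minimum enclosing circle.
Diameter = 2r = 2√61 ≈ 15.62.

15.62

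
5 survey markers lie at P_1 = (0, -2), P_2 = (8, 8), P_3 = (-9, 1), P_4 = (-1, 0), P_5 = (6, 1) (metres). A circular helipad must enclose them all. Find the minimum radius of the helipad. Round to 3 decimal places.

The minimum enclosing circle of a finite set is fixed by two of the points (as a diameter) or three (as a circumcircle).
The farthest pair is P_2–P_3 with squared distance 338. The circle on this segment as diameter has centre (-0.5, 4.5) and r² = 338/4 = 84.5.
Check P_1: distance² to centre = 42.5 ≤ 84.5, so it lies inside.
All remaining points lie in this disk, and no smaller disk contains both endpoints, so this is the minimum enclosing circle.
r = √(84.5) ≈ 9.192.

9.192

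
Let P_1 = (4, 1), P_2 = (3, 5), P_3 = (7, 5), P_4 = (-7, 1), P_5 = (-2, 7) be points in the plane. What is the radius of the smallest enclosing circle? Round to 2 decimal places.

The minimum enclosing circle of a finite set is fixed by two of the points (as a diameter) or three (as a circumcircle).
The farthest pair is P_3–P_4 with squared distance 212. The circle on this segment as diameter has centre (0, 3) and r² = 212/4 = 53.
Check P_1: distance² to centre = 20 ≤ 53, so it lies inside.
All remaining points lie in this disk, and no smaller disk contains both endpoints, so this is the minimum enclosing circle.
r = √53 ≈ 7.28.

7.28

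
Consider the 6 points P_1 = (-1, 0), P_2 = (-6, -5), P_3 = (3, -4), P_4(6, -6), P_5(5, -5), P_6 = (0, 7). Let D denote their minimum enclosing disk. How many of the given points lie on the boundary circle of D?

3

The minimum enclosing circle of a finite set is fixed by two of the points (as a diameter) or three (as a circumcircle).
The minimum enclosing circle is determined by three boundary points: P_2, P_4, P_6.
Their circumcentre is (0.4, -0.7) with r² = 59.45.
The farthest remaining point P_5 is at distance² 39.65 ≤ 59.45.
The points at distance exactly r from the centre are P_2, P_4, P_6 — 3 points.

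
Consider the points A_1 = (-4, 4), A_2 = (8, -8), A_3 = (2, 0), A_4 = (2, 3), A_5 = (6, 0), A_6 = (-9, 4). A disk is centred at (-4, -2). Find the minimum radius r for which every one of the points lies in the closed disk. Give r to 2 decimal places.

13.42

The required radius is the distance from (-4, -2) to the farthest point.
Squared distances: 36, 180, 40, 61, 104, 61.
Maximum is 180, attained at A_2.
r = √180 ≈ 13.42.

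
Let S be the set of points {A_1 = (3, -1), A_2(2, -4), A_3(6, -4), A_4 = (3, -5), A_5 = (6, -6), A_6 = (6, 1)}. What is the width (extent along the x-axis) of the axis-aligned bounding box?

max x = 6, min x = 2, so width = 4.

4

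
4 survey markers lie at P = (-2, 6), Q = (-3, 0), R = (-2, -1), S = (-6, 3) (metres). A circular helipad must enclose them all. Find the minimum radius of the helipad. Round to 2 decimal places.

3.54

A smallest enclosing disk is always determined by at most three of the input points on its boundary.
The minimum enclosing circle is determined by three boundary points: P, R, S.
Their circumcentre is (-2.5, 2.5) with r² = 12.5.
The farthest remaining point Q is at distance² 6.5 ≤ 12.5.
r = √(12.5) ≈ 3.54.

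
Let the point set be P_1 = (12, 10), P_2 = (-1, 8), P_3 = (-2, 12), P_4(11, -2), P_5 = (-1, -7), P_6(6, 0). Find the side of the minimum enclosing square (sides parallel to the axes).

The bounding box has width 14 and height 19.
An axis-aligned square enclosing the set must have side ≥ max(width, height).
So the minimum side is max(14, 19) = 19.

19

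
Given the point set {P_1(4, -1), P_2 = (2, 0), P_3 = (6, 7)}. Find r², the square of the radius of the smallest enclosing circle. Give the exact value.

Side lengths²: P_1P_2² = 5, P_1P_3² = 68, P_2P_3² = 65.
Since P_1P_3² = 68 < 65 + 5 = 70, the triangle is acute, so the smallest enclosing circle is the circumcircle.
Circumcentre = (43/9, 55/18), r² = 5525/324.

5525/324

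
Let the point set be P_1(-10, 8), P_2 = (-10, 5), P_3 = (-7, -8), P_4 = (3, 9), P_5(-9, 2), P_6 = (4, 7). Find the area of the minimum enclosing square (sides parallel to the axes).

The bounding box has width 14 and height 17.
An axis-aligned square enclosing the set must have side ≥ max(width, height).
So the minimum side is max(14, 17) = 17.
Area = 17² = 289.

289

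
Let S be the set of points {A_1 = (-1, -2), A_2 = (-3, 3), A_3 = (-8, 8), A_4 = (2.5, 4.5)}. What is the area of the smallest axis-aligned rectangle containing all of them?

x ranges over [-8, 2.5], width 10.5.
y ranges over [-2, 8], height 10.
Area = 10.5 × 10 = 105.

105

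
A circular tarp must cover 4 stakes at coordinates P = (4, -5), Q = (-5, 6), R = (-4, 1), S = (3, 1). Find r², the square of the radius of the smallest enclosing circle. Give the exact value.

50.5

A smallest enclosing disk is always determined by at most three of the input points on its boundary.
The farthest pair is P–Q with squared distance 202. The circle on this segment as diameter has centre (-0.5, 0.5) and r² = 202/4 = 50.5.
Check R: distance² to centre = 12.5 ≤ 50.5, so it lies inside.
All remaining points lie in this disk, and no smaller disk contains both endpoints, so this is the minimum enclosing circle.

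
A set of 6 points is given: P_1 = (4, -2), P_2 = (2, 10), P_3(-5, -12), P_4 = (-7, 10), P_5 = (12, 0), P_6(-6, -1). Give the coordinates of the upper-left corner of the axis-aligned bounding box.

(-7, 10)

x-range [-7, 12], y-range [-12, 10].
The upper-left corner is (-7, 10).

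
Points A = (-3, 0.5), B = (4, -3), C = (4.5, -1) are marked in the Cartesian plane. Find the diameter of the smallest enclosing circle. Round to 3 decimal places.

7.835

Side lengths²: AB² = 61.25, AC² = 58.5, BC² = 4.25.
Since AB² = 61.25 < 58.5 + 4.25 = 62.75, the triangle is acute, so the smallest enclosing circle is the circumcircle.
Circumcentre = (7/12, -13/12), r² = 1105/72.
Diameter = 2r = 2√(1105/72) ≈ 7.835.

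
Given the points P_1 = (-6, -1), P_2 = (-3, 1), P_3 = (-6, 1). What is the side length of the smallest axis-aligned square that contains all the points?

3

The bounding box has width 3 and height 2.
An axis-aligned square enclosing the set must have side ≥ max(width, height).
So the minimum side is max(3, 2) = 3.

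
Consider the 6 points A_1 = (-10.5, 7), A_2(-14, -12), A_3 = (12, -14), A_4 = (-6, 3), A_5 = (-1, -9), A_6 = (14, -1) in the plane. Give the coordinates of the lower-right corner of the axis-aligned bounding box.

(14, -14)

x-range [-14, 14], y-range [-14, 7].
The lower-right corner is (14, -14).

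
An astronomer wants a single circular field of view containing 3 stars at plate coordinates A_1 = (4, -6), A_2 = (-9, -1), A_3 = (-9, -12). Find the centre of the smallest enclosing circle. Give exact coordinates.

Side lengths²: A_1A_2² = 194, A_1A_3² = 205, A_2A_3² = 121.
Since A_1A_3² = 205 < 194 + 121 = 315, the triangle is acute, so the smallest enclosing circle is the circumcircle.
Circumcentre = (-95/26, -6.5), r² = 19885/338.
Centre = (-95/26, -6.5).

(-95/26, -6.5)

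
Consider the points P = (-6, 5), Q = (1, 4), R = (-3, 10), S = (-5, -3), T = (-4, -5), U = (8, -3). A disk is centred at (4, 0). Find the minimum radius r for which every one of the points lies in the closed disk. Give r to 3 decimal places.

12.207

The required radius is the distance from (4, 0) to the farthest point.
Squared distances: 125, 25, 149, 90, 89, 25.
Maximum is 149, attained at R.
r = √149 ≈ 12.207.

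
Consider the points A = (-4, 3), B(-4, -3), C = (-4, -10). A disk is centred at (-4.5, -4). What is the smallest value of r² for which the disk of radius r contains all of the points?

The required radius is the distance from (-4.5, -4) to the farthest point.
Squared distances: 49.25, 1.25, 36.25.
Maximum is 49.25, attained at A.

49.25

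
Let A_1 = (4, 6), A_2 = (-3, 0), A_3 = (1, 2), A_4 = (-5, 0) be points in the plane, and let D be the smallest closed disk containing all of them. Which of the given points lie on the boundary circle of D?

A_1, A_4

By Welzl's lemma the MEC is supported by two points (diametrically opposite) or three points (on a circumcircle).
The farthest pair is A_1–A_4 with squared distance 117. The circle on this segment as diameter has centre (-0.5, 3) and r² = 117/4 = 29.25.
Check A_2: distance² to centre = 15.25 ≤ 29.25, so it lies inside.
All remaining points lie in this disk, and no smaller disk contains both endpoints, so this is the minimum enclosing circle.
The points at distance exactly r from the centre are A_1, A_4 — 2 points.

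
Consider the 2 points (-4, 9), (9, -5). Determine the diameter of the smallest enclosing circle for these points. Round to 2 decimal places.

19.10

The smallest circle enclosing two points has them as diameter endpoints.
Centre = midpoint = (2.5, 2); r² = |(-4, 9)−(9, -5)|²/4 = 365/4 = 91.25.
Diameter = 2r = 2√(91.25) ≈ 19.10.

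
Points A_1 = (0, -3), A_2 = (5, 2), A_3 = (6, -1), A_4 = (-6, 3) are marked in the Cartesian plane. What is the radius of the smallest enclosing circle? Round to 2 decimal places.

The farthest pair is A_3–A_4 with squared distance 160. The circle on this segment as diameter has centre (0, 1) and r² = 160/4 = 40.
Check A_1: distance² to centre = 16 ≤ 40, so it lies inside.
All remaining points lie in this disk, and no smaller disk contains both endpoints, so this is the minimum enclosing circle.
r = √40 ≈ 6.32.

6.32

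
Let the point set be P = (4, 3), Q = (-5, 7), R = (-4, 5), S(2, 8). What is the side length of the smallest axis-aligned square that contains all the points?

9

The bounding box has width 9 and height 5.
An axis-aligned square enclosing the set must have side ≥ max(width, height).
So the minimum side is max(9, 5) = 9.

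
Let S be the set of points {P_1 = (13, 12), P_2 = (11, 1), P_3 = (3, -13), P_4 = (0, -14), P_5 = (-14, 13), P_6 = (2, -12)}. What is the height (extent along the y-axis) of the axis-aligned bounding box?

max y = 13, min y = -14, so height = 27.

27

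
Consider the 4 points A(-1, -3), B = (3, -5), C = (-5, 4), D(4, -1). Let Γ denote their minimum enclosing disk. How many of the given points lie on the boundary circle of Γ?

A smallest enclosing disk is always determined by at most three of the input points on its boundary.
The farthest pair is B–C with squared distance 145. The circle on this segment as diameter has centre (-1, -0.5) and r² = 145/4 = 36.25.
Check A: distance² to centre = 6.25 ≤ 36.25, so it lies inside.
All remaining points lie in this disk, and no smaller disk contains both endpoints, so this is the minimum enclosing circle.
The points at distance exactly r from the centre are B, C — 2 points.

2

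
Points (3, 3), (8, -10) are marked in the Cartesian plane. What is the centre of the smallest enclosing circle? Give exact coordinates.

(5.5, -3.5)

The smallest circle enclosing two points has them as diameter endpoints.
Centre = midpoint = (5.5, -3.5); r² = |(3, 3)−(8, -10)|²/4 = 194/4 = 48.5.
Centre = (5.5, -3.5).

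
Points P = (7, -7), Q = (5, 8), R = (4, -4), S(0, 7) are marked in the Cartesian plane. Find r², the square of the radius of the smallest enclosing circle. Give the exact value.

14885/242

The minimum enclosing circle of a finite set is fixed by two of the points (as a diameter) or three (as a circumcircle).
The minimum enclosing circle is determined by three boundary points: P, Q, S.
Their circumcentre is (87/22, 5/22) with r² = 14885/242.
The farthest remaining point R is at distance² 4325/242 ≤ 14885/242.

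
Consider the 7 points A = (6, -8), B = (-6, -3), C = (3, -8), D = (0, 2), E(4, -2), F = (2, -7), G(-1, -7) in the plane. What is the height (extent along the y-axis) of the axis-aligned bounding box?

10

max y = 2, min y = -8, so height = 10.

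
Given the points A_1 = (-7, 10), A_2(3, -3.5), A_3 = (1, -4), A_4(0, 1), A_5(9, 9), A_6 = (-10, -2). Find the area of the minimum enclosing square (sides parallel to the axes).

361

The bounding box has width 19 and height 14.
An axis-aligned square enclosing the set must have side ≥ max(width, height).
So the minimum side is max(19, 14) = 19.
Area = 19² = 361.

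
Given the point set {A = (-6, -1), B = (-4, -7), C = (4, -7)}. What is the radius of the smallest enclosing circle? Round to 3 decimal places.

5.831

Side lengths²: AB² = 40, AC² = 136, BC² = 64.
Since AC² = 136 ≥ 64 + 40 = 104, the angle opposite AC is not acute, so the smallest enclosing circle has AC as diameter.
Centre = midpoint of AC = (-1, -4), r² = 136/4 = 34.
r = √34 ≈ 5.831.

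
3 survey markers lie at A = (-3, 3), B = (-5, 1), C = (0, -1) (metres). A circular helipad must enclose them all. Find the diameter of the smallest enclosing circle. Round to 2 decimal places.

5.44

Side lengths²: AB² = 8, AC² = 25, BC² = 29.
Since BC² = 29 < 25 + 8 = 33, the triangle is acute, so the smallest enclosing circle is the circumcircle.
Circumcentre = (-33/14, 5/14), r² = 725/98.
Diameter = 2r = 2√(725/98) ≈ 5.44.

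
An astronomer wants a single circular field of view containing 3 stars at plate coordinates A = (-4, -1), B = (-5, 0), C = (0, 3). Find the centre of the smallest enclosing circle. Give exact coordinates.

(-2.5, 1.5)

Side lengths²: AB² = 2, AC² = 32, BC² = 34.
Since BC² = 34 ≥ 32 + 2 = 34, the angle opposite BC is not acute, so the smallest enclosing circle has BC as diameter.
Centre = midpoint of BC = (-2.5, 1.5), r² = 34/4 = 8.5.
Centre = (-2.5, 1.5).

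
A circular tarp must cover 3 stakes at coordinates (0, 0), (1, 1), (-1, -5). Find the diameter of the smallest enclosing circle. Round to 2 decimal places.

6.32

Call the three points A, B, C in the order given.
Side lengths²: AB² = 2, AC² = 26, BC² = 40.
Since BC² = 40 ≥ 26 + 2 = 28, the angle opposite BC is not acute, so the smallest enclosing circle has BC as diameter.
Centre = midpoint of BC = (0, -2), r² = 40/4 = 10.
Diameter = 2r = 2√10 ≈ 6.32.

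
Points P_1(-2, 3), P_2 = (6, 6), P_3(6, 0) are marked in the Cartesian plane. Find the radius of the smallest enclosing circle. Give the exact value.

Side lengths²: P_1P_2² = 73, P_1P_3² = 73, P_2P_3² = 36.
Since P_1P_3² = 73 < 73 + 36 = 109, the triangle is acute, so the smallest enclosing circle is the circumcircle.
Circumcentre = (2.5625, 3), r² = 20.81640625.
r = √(20.81640625) = 4.5625.

4.5625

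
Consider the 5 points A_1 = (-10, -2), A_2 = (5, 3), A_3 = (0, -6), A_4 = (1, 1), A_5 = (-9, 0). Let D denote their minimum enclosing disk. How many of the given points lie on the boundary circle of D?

2

The farthest pair is A_1–A_2 with squared distance 250. The circle on this segment as diameter has centre (-2.5, 0.5) and r² = 250/4 = 62.5.
Check A_3: distance² to centre = 48.5 ≤ 62.5, so it lies inside.
All remaining points lie in this disk, and no smaller disk contains both endpoints, so this is the minimum enclosing circle.
The points at distance exactly r from the centre are A_1, A_2 — 2 points.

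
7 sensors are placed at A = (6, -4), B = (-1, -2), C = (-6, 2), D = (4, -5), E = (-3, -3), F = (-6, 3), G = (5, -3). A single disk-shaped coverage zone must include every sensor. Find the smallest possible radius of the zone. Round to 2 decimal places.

6.95

By Welzl's lemma the MEC is supported by two points (diametrically opposite) or three points (on a circumcircle).
The farthest pair is A–F with squared distance 193. The circle on this segment as diameter has centre (0, -0.5) and r² = 193/4 = 48.25.
Check B: distance² to centre = 3.25 ≤ 48.25, so it lies inside.
All remaining points lie in this disk, and no smaller disk contains both endpoints, so this is the minimum enclosing circle.
r = √(48.25) ≈ 6.95.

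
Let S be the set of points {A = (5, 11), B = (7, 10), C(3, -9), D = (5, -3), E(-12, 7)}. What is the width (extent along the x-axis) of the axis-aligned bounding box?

19

max x = 7, min x = -12, so width = 19.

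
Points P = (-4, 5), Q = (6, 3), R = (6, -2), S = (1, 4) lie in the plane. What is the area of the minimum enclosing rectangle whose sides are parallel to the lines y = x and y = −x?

68

In coordinates u = x + y, v = x − y the rectangle is axis-aligned; the map (x,y)→(u,v) scales areas by 2.
u-values: 1, 9, 4, 5; range = 9 − 1 = 8.
v-values: -9, 3, 8, -3; range = 8 − (-9) = 17.
Area = (8 × 17) / 2 = 68.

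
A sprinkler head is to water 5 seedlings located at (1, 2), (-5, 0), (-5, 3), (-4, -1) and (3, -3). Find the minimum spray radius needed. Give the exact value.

5

The minimum enclosing circle of a finite set is fixed by two of the points (as a diameter) or three (as a circumcircle).
The farthest pair is (-5, 3)–(3, -3) with squared distance 100. The circle on this segment as diameter has centre (-1, 0) and r² = 100/4 = 25.
Check (1, 2): distance² to centre = 8 ≤ 25, so it lies inside.
All remaining points lie in this disk, and no smaller disk contains both endpoints, so this is the minimum enclosing circle.
r = √25 = 5.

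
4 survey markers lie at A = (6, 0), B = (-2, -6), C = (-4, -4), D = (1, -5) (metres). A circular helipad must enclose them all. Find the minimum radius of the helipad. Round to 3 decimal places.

By Welzl's lemma the MEC is supported by two points (diametrically opposite) or three points (on a circumcircle).
The farthest pair is A–C with squared distance 116. The circle on this segment as diameter has centre (1, -2) and r² = 116/4 = 29.
Check B: distance² to centre = 25 ≤ 29, so it lies inside.
All remaining points lie in this disk, and no smaller disk contains both endpoints, so this is the minimum enclosing circle.
r = √29 ≈ 5.385.

5.385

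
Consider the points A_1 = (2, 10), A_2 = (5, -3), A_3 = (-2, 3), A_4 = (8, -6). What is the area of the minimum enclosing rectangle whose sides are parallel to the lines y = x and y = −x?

In coordinates u = x + y, v = x − y the rectangle is axis-aligned; the map (x,y)→(u,v) scales areas by 2.
u-values: 12, 2, 1, 2; range = 12 − 1 = 11.
v-values: -8, 8, -5, 14; range = 14 − (-8) = 22.
Area = (11 × 22) / 2 = 121.

121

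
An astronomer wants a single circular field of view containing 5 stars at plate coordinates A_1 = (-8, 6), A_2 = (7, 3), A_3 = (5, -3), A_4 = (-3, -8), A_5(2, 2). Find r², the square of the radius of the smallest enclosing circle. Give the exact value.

75.14

A smallest enclosing disk is always determined by at most three of the input points on its boundary.
The minimum enclosing circle is determined by three boundary points: A_1, A_2, A_4.
Their circumcentre is (-1.3, 0.5) with r² = 75.14.
The farthest remaining point A_3 is at distance² 51.94 ≤ 75.14.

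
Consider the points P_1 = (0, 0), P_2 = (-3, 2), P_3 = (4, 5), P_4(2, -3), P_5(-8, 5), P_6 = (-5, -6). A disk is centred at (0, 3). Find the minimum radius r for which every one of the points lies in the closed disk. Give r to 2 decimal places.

The required radius is the distance from (0, 3) to the farthest point.
Squared distances: 9, 10, 20, 40, 68, 106.
Maximum is 106, attained at P_6.
r = √106 ≈ 10.30.

10.30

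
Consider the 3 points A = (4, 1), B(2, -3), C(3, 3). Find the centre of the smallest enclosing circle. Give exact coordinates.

Side lengths²: AB² = 20, AC² = 5, BC² = 37.
Since BC² = 37 ≥ 20 + 5 = 25, the angle opposite BC is not acute, so the smallest enclosing circle has BC as diameter.
Centre = midpoint of BC = (2.5, 0), r² = 37/4 = 9.25.
Centre = (2.5, 0).

(2.5, 0)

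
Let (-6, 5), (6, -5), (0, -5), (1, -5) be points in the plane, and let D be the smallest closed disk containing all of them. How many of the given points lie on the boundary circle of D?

2

A smallest enclosing disk is always determined by at most three of the input points on its boundary.
The farthest pair is (-6, 5)–(6, -5) with squared distance 244. The circle on this segment as diameter has centre (0, 0) and r² = 244/4 = 61.
Check (0, -5): distance² to centre = 25 ≤ 61, so it lies inside.
All remaining points lie in this disk, and no smaller disk contains both endpoints, so this is the minimum enclosing circle.
The points at distance exactly r from the centre are (-6, 5), (6, -5) — 2 points.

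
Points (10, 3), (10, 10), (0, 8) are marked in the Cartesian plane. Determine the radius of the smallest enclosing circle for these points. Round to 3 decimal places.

Call the three points A, B, C in the order given.
Side lengths²: AB² = 49, AC² = 125, BC² = 104.
Since AC² = 125 < 104 + 49 = 153, the triangle is acute, so the smallest enclosing circle is the circumcircle.
Circumcentre = (5.5, 6.5), r² = 32.5.
r = √(32.5) ≈ 5.701.

5.701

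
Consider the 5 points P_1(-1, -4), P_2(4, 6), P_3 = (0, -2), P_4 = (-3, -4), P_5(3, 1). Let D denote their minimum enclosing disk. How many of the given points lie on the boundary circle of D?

The minimum enclosing circle of a finite set is fixed by two of the points (as a diameter) or three (as a circumcircle).
The farthest pair is P_2–P_4 with squared distance 149. The circle on this segment as diameter has centre (0.5, 1) and r² = 149/4 = 37.25.
Check P_1: distance² to centre = 27.25 ≤ 37.25, so it lies inside.
All remaining points lie in this disk, and no smaller disk contains both endpoints, so this is the minimum enclosing circle.
The points at distance exactly r from the centre are P_2, P_4 — 2 points.

2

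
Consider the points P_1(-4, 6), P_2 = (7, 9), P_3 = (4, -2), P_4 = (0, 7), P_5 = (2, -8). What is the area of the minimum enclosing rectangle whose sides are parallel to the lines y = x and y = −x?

In coordinates u = x + y, v = x − y the rectangle is axis-aligned; the map (x,y)→(u,v) scales areas by 2.
u-values: 2, 16, 2, 7, -6; range = 16 − (-6) = 22.
v-values: -10, -2, 6, -7, 10; range = 10 − (-10) = 20.
Area = (22 × 20) / 2 = 220.

220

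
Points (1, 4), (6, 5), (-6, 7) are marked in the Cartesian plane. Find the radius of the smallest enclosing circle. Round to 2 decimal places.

Call the three points A, B, C in the order given.
Side lengths²: AB² = 26, AC² = 58, BC² = 148.
Since BC² = 148 ≥ 58 + 26 = 84, the angle opposite BC is not acute, so the smallest enclosing circle has BC as diameter.
Centre = midpoint of BC = (0, 6), r² = 148/4 = 37.
r = √37 ≈ 6.08.

6.08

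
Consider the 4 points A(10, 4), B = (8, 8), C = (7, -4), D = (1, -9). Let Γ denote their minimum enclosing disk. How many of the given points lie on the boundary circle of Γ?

2

By Welzl's lemma the MEC is supported by two points (diametrically opposite) or three points (on a circumcircle).
The farthest pair is B–D with squared distance 338. The circle on this segment as diameter has centre (4.5, -0.5) and r² = 338/4 = 84.5.
Check A: distance² to centre = 50.5 ≤ 84.5, so it lies inside.
All remaining points lie in this disk, and no smaller disk contains both endpoints, so this is the minimum enclosing circle.
The points at distance exactly r from the centre are B, D — 2 points.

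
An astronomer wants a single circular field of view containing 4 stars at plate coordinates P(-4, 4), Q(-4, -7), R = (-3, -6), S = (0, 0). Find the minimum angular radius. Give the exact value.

5.5

A smallest enclosing disk is always determined by at most three of the input points on its boundary.
The farthest pair is P–Q with squared distance 121. The circle on this segment as diameter has centre (-4, -1.5) and r² = 121/4 = 30.25.
Check R: distance² to centre = 21.25 ≤ 30.25, so it lies inside.
All remaining points lie in this disk, and no smaller disk contains both endpoints, so this is the minimum enclosing circle.
r = √(30.25) = 5.5.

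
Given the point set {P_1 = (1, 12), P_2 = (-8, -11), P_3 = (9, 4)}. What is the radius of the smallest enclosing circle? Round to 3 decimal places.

Side lengths²: P_1P_2² = 610, P_1P_3² = 128, P_2P_3² = 514.
Since P_1P_2² = 610 < 514 + 128 = 642, the triangle is acute, so the smallest enclosing circle is the circumcircle.
Circumcentre = (-2.78125, 0.21875), r² = 153.095703125.
r = √(153.095703125) ≈ 12.373.

12.373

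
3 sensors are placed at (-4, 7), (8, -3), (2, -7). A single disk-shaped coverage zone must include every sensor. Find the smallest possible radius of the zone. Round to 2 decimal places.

7.94

Call the three points A, B, C in the order given.
Side lengths²: AB² = 244, AC² = 232, BC² = 52.
Since AB² = 244 < 232 + 52 = 284, the triangle is acute, so the smallest enclosing circle is the circumcircle.
Circumcentre = (29/27, 8/9), r² = 45994/729.
r = √(45994/729) ≈ 7.94.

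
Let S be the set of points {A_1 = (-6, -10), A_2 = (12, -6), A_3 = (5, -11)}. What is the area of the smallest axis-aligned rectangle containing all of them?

x ranges over [-6, 12], width 18.
y ranges over [-11, -6], height 5.
Area = 18 × 5 = 90.

90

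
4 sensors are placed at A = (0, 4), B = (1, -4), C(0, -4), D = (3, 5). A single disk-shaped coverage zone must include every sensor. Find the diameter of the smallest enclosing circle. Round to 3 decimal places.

9.487

The minimum enclosing circle of a finite set is fixed by two of the points (as a diameter) or three (as a circumcircle).
The farthest pair is C–D with squared distance 90. The circle on this segment as diameter has centre (1.5, 0.5) and r² = 90/4 = 22.5.
Check A: distance² to centre = 14.5 ≤ 22.5, so it lies inside.
All remaining points lie in this disk, and no smaller disk contains both endpoints, so this is the minimum enclosing circle.
Diameter = 2r = 2√(22.5) ≈ 9.487.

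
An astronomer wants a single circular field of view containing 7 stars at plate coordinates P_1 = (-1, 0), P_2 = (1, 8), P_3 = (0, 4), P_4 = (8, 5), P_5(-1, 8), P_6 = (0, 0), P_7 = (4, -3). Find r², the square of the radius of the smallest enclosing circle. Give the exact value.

1825/49

A smallest enclosing disk is always determined by at most three of the input points on its boundary.
The minimum enclosing circle is determined by three boundary points: P_4, P_5, P_7.
Their circumcentre is (16/7, 20/7) with r² = 1825/49.
The farthest remaining point P_2 is at distance² 1377/49 ≤ 1825/49.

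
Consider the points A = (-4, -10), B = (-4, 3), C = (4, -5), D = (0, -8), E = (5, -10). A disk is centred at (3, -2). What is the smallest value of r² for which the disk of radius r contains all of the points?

The required radius is the distance from (3, -2) to the farthest point.
Squared distances: 113, 74, 10, 45, 68.
Maximum is 113, attained at A.

113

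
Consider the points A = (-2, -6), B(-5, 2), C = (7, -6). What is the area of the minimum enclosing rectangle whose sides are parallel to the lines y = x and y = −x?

90

In coordinates u = x + y, v = x − y the rectangle is axis-aligned; the map (x,y)→(u,v) scales areas by 2.
u-values: -8, -3, 1; range = 1 − (-8) = 9.
v-values: 4, -7, 13; range = 13 − (-7) = 20.
Area = (9 × 20) / 2 = 90.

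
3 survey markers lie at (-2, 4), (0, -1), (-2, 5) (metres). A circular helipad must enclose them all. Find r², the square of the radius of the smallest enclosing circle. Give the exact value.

Call the three points A, B, C in the order given.
Side lengths²: AB² = 29, AC² = 1, BC² = 40.
Since BC² = 40 ≥ 29 + 1 = 30, the angle opposite BC is not acute, so the smallest enclosing circle has BC as diameter.
Centre = midpoint of BC = (-1, 2), r² = 40/4 = 10.

10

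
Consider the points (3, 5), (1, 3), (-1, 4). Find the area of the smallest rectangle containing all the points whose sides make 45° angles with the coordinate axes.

In coordinates u = x + y, v = x − y the rectangle is axis-aligned; the map (x,y)→(u,v) scales areas by 2.
u-values: 8, 4, 3; range = 8 − 3 = 5.
v-values: -2, -2, -5; range = -2 − (-5) = 3.
Area = (5 × 3) / 2 = 7.5.

7.5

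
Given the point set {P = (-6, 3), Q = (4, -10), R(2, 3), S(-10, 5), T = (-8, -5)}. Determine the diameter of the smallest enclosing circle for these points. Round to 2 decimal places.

20.52

The farthest pair is Q–S with squared distance 421. The circle on this segment as diameter has centre (-3, -2.5) and r² = 421/4 = 105.25.
Check P: distance² to centre = 39.25 ≤ 105.25, so it lies inside.
All remaining points lie in this disk, and no smaller disk contains both endpoints, so this is the minimum enclosing circle.
Diameter = 2r = 2√(105.25) ≈ 20.52.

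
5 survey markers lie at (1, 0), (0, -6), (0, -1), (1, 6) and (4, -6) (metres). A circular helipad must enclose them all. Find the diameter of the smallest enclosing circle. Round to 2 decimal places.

12.41

The minimum enclosing circle of a finite set is fixed by two of the points (as a diameter) or three (as a circumcircle).
The minimum enclosing circle is determined by three boundary points: (0, -6), (1, 6), (4, -6).
Their circumcentre is (2, -0.125) with r² = 38.515625.
The farthest remaining point (0, -1) is at distance² 4.765625 ≤ 38.515625.
Diameter = 2r = 2√(38.515625) ≈ 12.41.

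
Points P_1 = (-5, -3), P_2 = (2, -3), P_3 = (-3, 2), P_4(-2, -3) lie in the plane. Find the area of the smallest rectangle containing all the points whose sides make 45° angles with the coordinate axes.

In coordinates u = x + y, v = x − y the rectangle is axis-aligned; the map (x,y)→(u,v) scales areas by 2.
u-values: -8, -1, -1, -5; range = -1 − (-8) = 7.
v-values: -2, 5, -5, 1; range = 5 − (-5) = 10.
Area = (7 × 10) / 2 = 35.

35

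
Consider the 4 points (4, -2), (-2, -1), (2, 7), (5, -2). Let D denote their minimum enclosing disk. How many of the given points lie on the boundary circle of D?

By Welzl's lemma the MEC is supported by two points (diametrically opposite) or three points (on a circumcircle).
The minimum enclosing circle is determined by three boundary points: (-2, -1), (2, 7), (5, -2).
Their circumcentre is (2, 2) with r² = 25.
The farthest remaining point (4, -2) is at distance² 20 ≤ 25.
The points at distance exactly r from the centre are (-2, -1), (2, 7), (5, -2) — 3 points.

3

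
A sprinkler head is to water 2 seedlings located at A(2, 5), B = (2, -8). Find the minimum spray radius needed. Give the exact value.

The smallest circle enclosing two points has them as diameter endpoints.
Centre = midpoint = (2, -1.5); r² = |AB|²/4 = 169/4 = 42.25.
r = √(42.25) = 6.5.

6.5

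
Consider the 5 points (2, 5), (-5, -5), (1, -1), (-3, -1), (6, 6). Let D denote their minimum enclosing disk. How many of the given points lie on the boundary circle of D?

2

By Welzl's lemma the MEC is supported by two points (diametrically opposite) or three points (on a circumcircle).
The farthest pair is (-5, -5)–(6, 6) with squared distance 242. The circle on this segment as diameter has centre (0.5, 0.5) and r² = 242/4 = 60.5.
Check (2, 5): distance² to centre = 22.5 ≤ 60.5, so it lies inside.
All remaining points lie in this disk, and no smaller disk contains both endpoints, so this is the minimum enclosing circle.
The points at distance exactly r from the centre are (-5, -5), (6, 6) — 2 points.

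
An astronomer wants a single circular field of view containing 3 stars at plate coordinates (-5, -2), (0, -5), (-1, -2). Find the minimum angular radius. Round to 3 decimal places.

Call the three points A, B, C in the order given.
Side lengths²: AB² = 34, AC² = 16, BC² = 10.
Since AB² = 34 ≥ 16 + 10 = 26, the angle opposite AB is not acute, so the smallest enclosing circle has AB as diameter.
Centre = midpoint of AB = (-2.5, -3.5), r² = 34/4 = 8.5.
r = √(8.5) ≈ 2.915.

2.915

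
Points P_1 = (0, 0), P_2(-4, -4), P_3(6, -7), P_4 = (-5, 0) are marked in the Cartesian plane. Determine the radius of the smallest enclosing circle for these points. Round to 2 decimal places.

6.52

The minimum enclosing circle of a finite set is fixed by two of the points (as a diameter) or three (as a circumcircle).
The farthest pair is P_3–P_4 with squared distance 170. The circle on this segment as diameter has centre (0.5, -3.5) and r² = 170/4 = 42.5.
Check P_1: distance² to centre = 12.5 ≤ 42.5, so it lies inside.
All remaining points lie in this disk, and no smaller disk contains both endpoints, so this is the minimum enclosing circle.
r = √(42.5) ≈ 6.52.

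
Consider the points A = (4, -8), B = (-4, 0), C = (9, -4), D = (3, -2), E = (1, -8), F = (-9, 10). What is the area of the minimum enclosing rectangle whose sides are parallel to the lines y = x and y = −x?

In coordinates u = x + y, v = x − y the rectangle is axis-aligned; the map (x,y)→(u,v) scales areas by 2.
u-values: -4, -4, 5, 1, -7, 1; range = 5 − (-7) = 12.
v-values: 12, -4, 13, 5, 9, -19; range = 13 − (-19) = 32.
Area = (12 × 32) / 2 = 192.

192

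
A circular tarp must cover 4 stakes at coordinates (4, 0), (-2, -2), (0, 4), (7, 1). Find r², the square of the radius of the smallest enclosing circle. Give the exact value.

22.65625

The minimum enclosing circle is determined by three boundary points: (-2, -2), (0, 4), (7, 1).
Their circumcentre is (2.375, -0.125) with r² = 22.65625.
The farthest remaining point (4, 0) is at distance² 2.65625 ≤ 22.65625.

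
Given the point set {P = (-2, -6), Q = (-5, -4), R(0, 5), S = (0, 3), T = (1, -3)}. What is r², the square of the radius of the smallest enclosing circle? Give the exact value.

The farthest pair is P–R with squared distance 125. The circle on this segment as diameter has centre (-1, -0.5) and r² = 125/4 = 31.25.
Check Q: distance² to centre = 28.25 ≤ 31.25, so it lies inside.
All remaining points lie in this disk, and no smaller disk contains both endpoints, so this is the minimum enclosing circle.

31.25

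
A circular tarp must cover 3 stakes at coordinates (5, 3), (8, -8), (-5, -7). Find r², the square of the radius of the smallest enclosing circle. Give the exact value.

Call the three points A, B, C in the order given.
Side lengths²: AB² = 130, AC² = 200, BC² = 170.
Since AC² = 200 < 170 + 130 = 300, the triangle is acute, so the smallest enclosing circle is the circumcircle.
Circumcentre = (25/14, -53/14), r² = 5525/98.

5525/98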